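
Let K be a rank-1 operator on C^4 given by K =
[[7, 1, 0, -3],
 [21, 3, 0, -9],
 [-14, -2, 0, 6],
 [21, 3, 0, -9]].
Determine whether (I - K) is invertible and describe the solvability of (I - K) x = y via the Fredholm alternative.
(I - K) is singular (det(I - K) = 0, i.e. 1 ∈ sigma(K)). (I - K) x = y is solvable iff y ⊥ ker((I - K)^*) = span{(7, 1, 0, -3)}, i.e. iff 7y_1 + y_2 - 3y_4 = 0. When solvable, the solutions are x = y + c·(1, 3, -2, 3), c arbitrary (ker(I - K) = span{(1, 3, -2, 3)}, dimension 1).

K has rank 1, so it is an outer product K = u v^T: every row of K is a multiple of one row vector. Reading off the entries, u = (1, 3, -2, 3) and v = (7, 1, 0, -3) (row i of K equals u_i·v^T). A rank-one matrix u v^T satisfies K u = u (v·u) and kills the (3)-dimensional subspace v^⊥, so its characteristic polynomial is lambda^3 (lambda - v·u) with v·u = tr K = 1. Hence the eigenvalues of I - K are 1 (multiplicity 3) and 1 - (1) = 0, so det(I - K) = 0. (Direct check: I - K =
[[-6, -1, 0, 3],
 [-21, -2, 0, 9],
 [14, 2, 1, -6],
 [-21, -3, 0, 10]]
has determinant 0.) So 1 is an eigenvalue of K and (I - K) is not invertible. The finite-dimensional Fredholm alternative says: either (I - K) is invertible, or ker(I - K) ≠ {0} and then range(I - K) = ker((I - K)^*)^⊥, with dim ker(I - K) = dim ker((I - K)^*). We are in the second case, so we need both kernels. Kernel of I - K: (I - K) u = u - u (v·u) = u - u = 0, so ker(I - K) = span{u} = span{(1, 3, -2, 3)} (it is exactly 1-dimensional because rank(I - K) = 3). Kernel of the adjoint: K is real, so (I - K)^* = I - K^T = I - v u^T, and (I - v u^T) v = v - v (u·v) = 0; hence ker((I - K)^*) = span{v} = span{(7, 1, 0, -3)}. Therefore (I - K) x = y is solvable iff <y, v> = 0, i.e. iff 7y_1 + y_2 - 3y_4 = 0. When this holds, K y = u (v·y) = 0, so (I - K) y = y and x = y is a particular solution; the full solution set is the line x = y + c·u = y + c·(1, 3, -2, 3), c ∈ C.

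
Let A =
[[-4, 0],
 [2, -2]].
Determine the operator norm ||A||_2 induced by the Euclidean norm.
||A||_2 = sqrt((24 + sqrt(320))/2) ≈ 4.5765 (= sqrt(largest eigenvalue of A^T A))

||A||_2 = sigma_max(A) = sqrt(lambda_max(A^T A)). Form the symmetric matrix M = A^T A =
[[20, -4],
 [-4, 4]].
Its characteristic polynomial (trace, determinant of M give the coefficients) is
  p(λ) = det(λ I - M) = λ^2 - 24λ + 64.
For λ^2 - 24λ + 64 the discriminant is 320. It is nonnegative but not a perfect square, so the roots are real and irrational: λ = (24 ± sqrt(320))/2 ≈ 20.9443, 3.0557.
So the eigenvalues of A^T A are ≈ 3.0557, 20.9443 (all ≥ 0, as they must be for A^T A). The largest is λ_max = (24 + sqrt(320))/2 ≈ 20.9443, hence ||A||_2 = sqrt(λ_max) = sqrt((24 + sqrt(320))/2) ≈ 4.5765.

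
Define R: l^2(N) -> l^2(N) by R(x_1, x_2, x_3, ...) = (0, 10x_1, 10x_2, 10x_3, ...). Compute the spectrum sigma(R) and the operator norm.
sigma(R) = closed disk {z in C : |z| ≤ 10}; ||R|| = 10

Note R = 10·U where U is the unit right shift (U x)_k = x_{k-1} (with x_0 := 0); so ||R|| = 10||U|| and sigma(R) = 10·sigma(U). ||R x||^2 = sum_{k≥1} |10x_k|^2 = 100||x||^2, so ||R|| = 10 and sigma(R) ⊂ {|z| ≤ 10}. For any |lambda| < 10, the equation (R - lambda I) x = 0 forces x_1 = 0, then 10x_k = lambda x_{k+1} ⇒ x = 0, so R has no eigenvalues. But (R - lambda I) is not surjective for |lambda| < 10: solving (R - lambda I) x = e_1 would require x_n proportional to (lambda/10)^(-n), which is not in l^2. So every |lambda| < 10 lies in the residual spectrum. The boundary |lambda| = 10 is in the approximate point spectrum (the spectrum is closed). Hence sigma(R) is the closed disk of radius 10.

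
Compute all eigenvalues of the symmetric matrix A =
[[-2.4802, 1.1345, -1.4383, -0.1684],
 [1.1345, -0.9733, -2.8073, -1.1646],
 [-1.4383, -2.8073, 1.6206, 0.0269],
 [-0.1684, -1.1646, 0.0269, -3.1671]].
sigma(A) ≈ {-4, -3, -2, 4}

A is real symmetric, so its spectrum consists of real eigenvalues. Expanding the characteristic polynomial of the displayed matrix gives
  det(λ I - A) = p(λ) = λ^4 + (5)λ^3 + (-10)λ^2 + (-80)λ + (-96).
Solving p(λ) = 0 yields eigenvalues ≈ -4, -3, -2, 4. (A is shown rounded to 4 decimals, so these recover the underlying integer eigenvalues to within that precision.)
Verification: the trace of A = -5 equals the sum of eigenvalues -5, and det(A) ≈ -95.9995 matches the eigenvalue product -96.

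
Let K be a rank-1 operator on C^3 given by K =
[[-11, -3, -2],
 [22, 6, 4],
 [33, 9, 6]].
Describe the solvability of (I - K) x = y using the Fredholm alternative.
(I - K) is singular (det(I - K) = 0, i.e. 1 ∈ sigma(K)). (I - K) x = y is solvable iff y ⊥ ker((I - K)^*) = span{(-11, -3, -2)}, i.e. iff -11y_1 - 3y_2 - 2y_3 = 0. When solvable, the solutions are x = y + c·(1, -2, -3), c arbitrary (ker(I - K) = span{(1, -2, -3)}, dimension 1).

K has rank 1, so it is an outer product K = u v^T: every row of K is a multiple of one row vector. Reading off the entries, u = (1, -2, -3) and v = (-11, -3, -2) (row i of K equals u_i·v^T). A rank-one matrix u v^T satisfies K u = u (v·u) and kills the (2)-dimensional subspace v^⊥, so its characteristic polynomial is lambda^2 (lambda - v·u) with v·u = tr K = 1. Hence the eigenvalues of I - K are 1 (multiplicity 2) and 1 - (1) = 0, so det(I - K) = 0. (Direct check: I - K =
[[12, 3, 2],
 [-22, -5, -4],
 [-33, -9, -5]]
has determinant 0.) So 1 is an eigenvalue of K and (I - K) is not invertible. The finite-dimensional Fredholm alternative says: either (I - K) is invertible, or ker(I - K) ≠ {0} and then range(I - K) = ker((I - K)^*)^⊥, with dim ker(I - K) = dim ker((I - K)^*). We are in the second case, so we need both kernels. Kernel of I - K: (I - K) u = u - u (v·u) = u - u = 0, so ker(I - K) = span{u} = span{(1, -2, -3)} (it is exactly 1-dimensional because rank(I - K) = 2). Kernel of the adjoint: K is real, so (I - K)^* = I - K^T = I - v u^T, and (I - v u^T) v = v - v (u·v) = 0; hence ker((I - K)^*) = span{v} = span{(-11, -3, -2)}. Therefore (I - K) x = y is solvable iff <y, v> = 0, i.e. iff -11y_1 - 3y_2 - 2y_3 = 0. When this holds, K y = u (v·y) = 0, so (I - K) y = y and x = y is a particular solution; the full solution set is the line x = y + c·u = y + c·(1, -2, -3), c ∈ C.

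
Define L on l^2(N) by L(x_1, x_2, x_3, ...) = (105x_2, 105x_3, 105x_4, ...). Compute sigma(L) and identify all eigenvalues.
sigma(L) = closed disk {z in C : |z| ≤ 105}; sigma_p(L) = open disk {z in C : |z| < 105}

Note L = 105·V where V is the unit left shift (V x)_k = x_{k+1}; so sigma(L) = 105·sigma(V) and ||L|| = 105||V||. ||L x||^2 = 11025sum_{k≥2} |x_k|^2 ≤ 11025||x||^2, with equality on {x : x_1 = 0}, so ||L|| = 105. For any lambda with |lambda| < 105, set r = lambda/105 (|r| < 1); the vector x = (1, r, r^2, ...) is in l^2 and satisfies L x = 105(r, r^2, ...) = lambda x, so lambda is an eigenvalue. On the boundary |lambda| = 105 the geometric series diverges, so no l^2 eigenvector exists, but these lambda lie in the approximate point spectrum. Hence sigma(L) is the closed disk of radius 105 and sigma_p(L) is the open disk.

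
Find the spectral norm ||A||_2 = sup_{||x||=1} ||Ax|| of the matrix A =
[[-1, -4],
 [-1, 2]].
||A||_2 = sqrt((22 + sqrt(340))/2) ≈ 4.4966 (= sqrt(largest eigenvalue of A^T A))

||A||_2 = sigma_max(A) = sqrt(lambda_max(A^T A)). Form the symmetric matrix M = A^T A =
[[2, 2],
 [2, 20]].
Its characteristic polynomial (trace, determinant of M give the coefficients) is
  p(λ) = det(λ I - M) = λ^2 - 22λ + 36.
For λ^2 - 22λ + 36 the discriminant is 340. It is nonnegative but not a perfect square, so the roots are real and irrational: λ = (22 ± sqrt(340))/2 ≈ 20.2195, 1.7805.
So the eigenvalues of A^T A are ≈ 1.7805, 20.2195 (all ≥ 0, as they must be for A^T A). The largest is λ_max = (22 + sqrt(340))/2 ≈ 20.2195, hence ||A||_2 = sqrt(λ_max) = sqrt((22 + sqrt(340))/2) ≈ 4.4966.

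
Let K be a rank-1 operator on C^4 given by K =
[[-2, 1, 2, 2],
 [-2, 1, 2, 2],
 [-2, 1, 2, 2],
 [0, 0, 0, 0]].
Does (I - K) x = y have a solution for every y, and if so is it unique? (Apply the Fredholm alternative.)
(I - K) is singular (det(I - K) = 0, i.e. 1 ∈ sigma(K)). (I - K) x = y is solvable iff y ⊥ ker((I - K)^*) = span{(-2, 1, 2, 2)}, i.e. iff -2y_1 + y_2 + 2y_3 + 2y_4 = 0. When solvable, the solutions are x = y + c·(1, 1, 1, 0), c arbitrary (ker(I - K) = span{(1, 1, 1, 0)}, dimension 1).

K has rank 1, so it is an outer product K = u v^T: every row of K is a multiple of one row vector. Reading off the entries, u = (1, 1, 1, 0) and v = (-2, 1, 2, 2) (row i of K equals u_i·v^T). A rank-one matrix u v^T satisfies K u = u (v·u) and kills the (3)-dimensional subspace v^⊥, so its characteristic polynomial is lambda^3 (lambda - v·u) with v·u = tr K = 1. Hence the eigenvalues of I - K are 1 (multiplicity 3) and 1 - (1) = 0, so det(I - K) = 0. (Direct check: I - K =
[[3, -1, -2, -2],
 [2, 0, -2, -2],
 [2, -1, -1, -2],
 [0, 0, 0, 1]]
has determinant 0.) So 1 is an eigenvalue of K and (I - K) is not invertible. The finite-dimensional Fredholm alternative says: either (I - K) is invertible, or ker(I - K) ≠ {0} and then range(I - K) = ker((I - K)^*)^⊥, with dim ker(I - K) = dim ker((I - K)^*). We are in the second case, so we need both kernels. Kernel of I - K: (I - K) u = u - u (v·u) = u - u = 0, so ker(I - K) = span{u} = span{(1, 1, 1, 0)} (it is exactly 1-dimensional because rank(I - K) = 3). Kernel of the adjoint: K is real, so (I - K)^* = I - K^T = I - v u^T, and (I - v u^T) v = v - v (u·v) = 0; hence ker((I - K)^*) = span{v} = span{(-2, 1, 2, 2)}. Therefore (I - K) x = y is solvable iff <y, v> = 0, i.e. iff -2y_1 + y_2 + 2y_3 + 2y_4 = 0. When this holds, K y = u (v·y) = 0, so (I - K) y = y and x = y is a particular solution; the full solution set is the line x = y + c·u = y + c·(1, 1, 1, 0), c ∈ C.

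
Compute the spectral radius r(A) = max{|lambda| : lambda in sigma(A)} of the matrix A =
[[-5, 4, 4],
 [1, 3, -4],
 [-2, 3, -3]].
r(A) ≈ 5.0865

The eigenvalues of A are the roots of its characteristic polynomial. With M = A (coefficients from the trace, the sum of principal 2x2 minors, and det A):
  p(λ) = det(λ I - M) = λ^3 + 5λ^2 + 7λ - 65.
No integer candidate from the rational root theorem (±divisors of 65) is a root, so the roots are irrational. The cubic discriminant is Δ = -122672 < 0, so there is one real root and a complex-conjugate pair. p(2) = -23 and p(3) = 28 have opposite signs, so a root lies in (2, 3); Newton's method refines it to λ ≈ 2.5123. Dividing out (λ - (2.5123)) leaves approximately λ^2 + 7.5123λ + 25.8729. For λ^2 + 7.5123λ + 25.8729 the discriminant is -47.0574. It is negative, so the remaining roots are the complex-conjugate pair λ ≈ -3.7561 ± 3.4299i. Their product equals the constant term, so |λ|^2 ≈ 25.8729 and |λ| ≈ 5.0865.
Thus the eigenvalues (to 4 decimals) are 2.5123 (modulus 2.5123); -3.7561 ± 3.4299i (modulus 5.0865). The spectral radius is the largest modulus: r(A) ≈ 5.0865. (Cross-check: r(A) ≤ ||A||_2 ≈ 7.7633; equality holds whenever A is normal, though it can also hold for some non-normal A.)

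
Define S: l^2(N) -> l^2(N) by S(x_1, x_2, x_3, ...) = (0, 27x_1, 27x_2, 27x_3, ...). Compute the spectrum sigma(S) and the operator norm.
sigma(S) = closed disk {z in C : |z| ≤ 27}; ||S|| = 27

Note S = 27·U where U is the unit right shift (U x)_k = x_{k-1} (with x_0 := 0); so ||S|| = 27||U|| and sigma(S) = 27·sigma(U). ||S x||^2 = sum_{k≥1} |27x_k|^2 = 729||x||^2, so ||S|| = 27 and sigma(S) ⊂ {|z| ≤ 27}. For any |lambda| < 27, the equation (S - lambda I) x = 0 forces x_1 = 0, then 27x_k = lambda x_{k+1} ⇒ x = 0, so S has no eigenvalues. But (S - lambda I) is not surjective for |lambda| < 27: solving (S - lambda I) x = e_1 would require x_n proportional to (lambda/27)^(-n), which is not in l^2. So every |lambda| < 27 lies in the residual spectrum. The boundary |lambda| = 27 is in the approximate point spectrum (the spectrum is closed). Hence sigma(S) is the closed disk of radius 27.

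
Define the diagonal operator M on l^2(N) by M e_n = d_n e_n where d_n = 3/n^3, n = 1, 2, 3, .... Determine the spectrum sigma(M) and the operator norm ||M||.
sigma(M) = {3/n^3 : n ≥ 1} ∪ {0}; ||M|| = 3

A bounded diagonal operator on l^2 with diagonal entries d_n has spectrum equal to the closure of {d_n : n ≥ 1}: every d_n is an eigenvalue (with eigenvector e_n), so {d_n} ⊂ sigma(M); the spectrum is closed, so its closure is too; and for lambda not in the closure, (M - lambda I) has bounded inverse (the diagonal entries 1/(d_n - lambda) are bounded). For our sequence d_n = 3/n^3, n = 1, 2, 3, ...:
  - {d_n} = {3/n^3 : n ≥ 1}; the only limit point is 0
  - closure = {3/n^3 : n ≥ 1} ∪ {0}
For the norm: a diagonal operator has ||M|| = sup_n |d_n|. Here d_n = 3/n^3 is positive and decreasing, so sup_n |d_n| = d_1 = 3. So ||M|| = 3.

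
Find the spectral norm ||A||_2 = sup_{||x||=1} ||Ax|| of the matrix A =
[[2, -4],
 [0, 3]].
||A||_2 = sqrt((29 + sqrt(697))/2) ≈ 5.2631 (= sqrt(largest eigenvalue of A^T A))

||A||_2 = sigma_max(A) = sqrt(lambda_max(A^T A)). Form the symmetric matrix M = A^T A =
[[4, -8],
 [-8, 25]].
Its characteristic polynomial (trace, determinant of M give the coefficients) is
  p(λ) = det(λ I - M) = λ^2 - 29λ + 36.
For λ^2 - 29λ + 36 the discriminant is 697. It is nonnegative but not a perfect square, so the roots are real and irrational: λ = (29 ± sqrt(697))/2 ≈ 27.7004, 1.2996.
So the eigenvalues of A^T A are ≈ 1.2996, 27.7004 (all ≥ 0, as they must be for A^T A). The largest is λ_max = (29 + sqrt(697))/2 ≈ 27.7004, hence ||A||_2 = sqrt(λ_max) = sqrt((29 + sqrt(697))/2) ≈ 5.2631.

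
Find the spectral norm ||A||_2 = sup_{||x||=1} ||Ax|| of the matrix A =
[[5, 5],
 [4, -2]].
||A||_2 = sqrt((70 + sqrt(1300))/2) ≈ 7.282 (= sqrt(largest eigenvalue of A^T A))

||A||_2 = sigma_max(A) = sqrt(lambda_max(A^T A)). Form the symmetric matrix M = A^T A =
[[41, 17],
 [17, 29]].
Its characteristic polynomial (trace, determinant of M give the coefficients) is
  p(λ) = det(λ I - M) = λ^2 - 70λ + 900.
For λ^2 - 70λ + 900 the discriminant is 1300. It is nonnegative but not a perfect square, so the roots are real and irrational: λ = (70 ± sqrt(1300))/2 ≈ 53.0278, 16.9722.
So the eigenvalues of A^T A are ≈ 16.9722, 53.0278 (all ≥ 0, as they must be for A^T A). The largest is λ_max = (70 + sqrt(1300))/2 ≈ 53.0278, hence ||A||_2 = sqrt(λ_max) = sqrt((70 + sqrt(1300))/2) ≈ 7.282.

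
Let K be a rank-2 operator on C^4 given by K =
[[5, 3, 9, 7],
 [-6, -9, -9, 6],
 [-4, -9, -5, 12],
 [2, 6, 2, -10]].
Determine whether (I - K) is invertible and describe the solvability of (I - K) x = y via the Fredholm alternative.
(I - K) is invertible (det(I - K) = -16 ≠ 0), so for every y in C^4 the equation (I - K) x = y has a unique solution.

K has rank 2 and factors as K = U V^T = u1 v1^T + u2 v2^T with u1 = (-1, 3, 3, -2), v1 = (-2, -3, -3, 2), u2 = (3, 0, 2, -2), v2 = (1, 0, 2, 3) (multiplying out reproduces the displayed K). The nonzero eigenvalues of U V^T coincide with those of the 2 x 2 matrix G = V^T U = [[v1·u1, v1·u2], [v2·u1, v2·u2]] = [[-20, -16], [-1, 1]], and by the Sylvester determinant identity det(I_4 - U V^T) = det(I_2 - V^T U) = det([[21, 16], [1, 0]]) = (21)(0) - (16)(1) = -16. (Direct check: I - K =
[[-4, -3, -9, -7],
 [6, 10, 9, -6],
 [4, 9, 6, -12],
 [-2, -6, -2, 11]]
has determinant -16.) The finite-dimensional Fredholm alternative says: either (I - K) is invertible, or ker(I - K) ≠ {0} and then range(I - K) = ker((I - K)^*)^⊥, with dim ker(I - K) = dim ker((I - K)^*). Since det(I - K) ≠ 0, 1 is not an eigenvalue of K and ker(I - K) = {0}, so we are in the first case: for every y there is a unique x = (I - K)^(-1) y. (Explicitly, by the Woodbury identity, (I - U V^T)^(-1) = I + U (I_2 - G)^(-1) V^T.)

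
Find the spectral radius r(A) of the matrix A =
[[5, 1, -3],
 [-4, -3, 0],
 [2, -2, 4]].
r(A) ≈ 5.4098

The eigenvalues of A are the roots of its characteristic polynomial. With M = A (coefficients from the trace, the sum of principal 2x2 minors, and det A):
  p(λ) = det(λ I - M) = λ^3 - 6λ^2 + 3λ + 86.
No integer candidate from the rational root theorem (±divisors of 86) is a root, so the roots are irrational. The cubic discriminant is Δ = -153036 < 0, so there is one real root and a complex-conjugate pair. p(-3) = -4 and p(-2) = 48 have opposite signs, so a root lies in (-3, -2); Newton's method refines it to λ ≈ -2.9385. Dividing out (λ - (-2.9385)) leaves approximately λ^2 - 8.9385λ + 29.2662. For λ^2 - 8.9385λ + 29.2662 the discriminant is -37.1675. It is negative, so the remaining roots are the complex-conjugate pair λ ≈ 4.4693 ± 3.0483i. Their product equals the constant term, so |λ|^2 ≈ 29.2662 and |λ| ≈ 5.4098.
Thus the eigenvalues (to 4 decimals) are -2.9385 (modulus 2.9385); 4.4693 ± 3.0483i (modulus 5.4098). The spectral radius is the largest modulus: r(A) ≈ 5.4098. (Cross-check: r(A) ≤ ||A||_2 ≈ 7.325; equality holds whenever A is normal, though it can also hold for some non-normal A.)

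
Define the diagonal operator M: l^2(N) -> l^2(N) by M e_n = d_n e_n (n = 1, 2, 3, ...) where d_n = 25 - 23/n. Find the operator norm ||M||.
||M|| = 25

For a diagonal operator on l^2 with entries d_n, ||M|| = sup_n |d_n|. Here d_1 = 2, d_2 = 27/2, ..., and d_n = 25 - 23/n increases monotonically toward 25. All terms lie in [2, 25), so |d_n| = d_n and the supremum is the limit 25, which is not attained by any individual d_n. Hence ||M|| = 25.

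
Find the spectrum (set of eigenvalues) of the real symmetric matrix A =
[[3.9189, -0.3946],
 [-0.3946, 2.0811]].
sigma(A) ≈ {2, 4}

A is real symmetric, so its spectrum consists of real eigenvalues. Expanding the characteristic polynomial of the displayed matrix gives
  det(λ I - A) = p(λ) = λ^2 + (-6)λ + (8).
Solving p(λ) = 0 yields eigenvalues ≈ 2, 4. (A is shown rounded to 4 decimals, so these recover the underlying integer eigenvalues to within that precision.)
Verification: the trace of A = 6 equals the sum of eigenvalues 6, and det(A) ≈ 7.9999 matches the eigenvalue product 8.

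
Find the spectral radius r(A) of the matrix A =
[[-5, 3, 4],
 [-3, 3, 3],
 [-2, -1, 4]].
r(A) ≈ 2.8899

The eigenvalues of A are the roots of its characteristic polynomial. With M = A (coefficients from the trace, the sum of principal 2x2 minors, and det A):
  p(λ) = det(λ I - M) = λ^3 - 2λ^2 - 3λ + 21.
No integer candidate from the rational root theorem (±divisors of 21) is a root, so the roots are irrational. The cubic discriminant is Δ = -8823 < 0, so there is one real root and a complex-conjugate pair. p(-3) = -15 and p(-2) = 11 have opposite signs, so a root lies in (-3, -2); Newton's method refines it to λ ≈ -2.5145. Dividing out (λ - (-2.5145)) leaves approximately λ^2 - 4.5145λ + 8.3516. For λ^2 - 4.5145λ + 8.3516 the discriminant is -13.0259. It is negative, so the remaining roots are the complex-conjugate pair λ ≈ 2.2572 ± 1.8046i. Their product equals the constant term, so |λ|^2 ≈ 8.3516 and |λ| ≈ 2.8899.
Thus the eigenvalues (to 4 decimals) are -2.5145 (modulus 2.5145); 2.2572 ± 1.8046i (modulus 2.8899). The spectral radius is the largest modulus: r(A) ≈ 2.8899. (Cross-check: r(A) ≤ ||A||_2 ≈ 9.3588; equality holds whenever A is normal, though it can also hold for some non-normal A.)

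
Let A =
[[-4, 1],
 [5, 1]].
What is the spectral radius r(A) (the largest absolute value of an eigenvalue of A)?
r(A) = (3 + sqrt(45))/2 ≈ 4.8541

The eigenvalues of A are the roots of its characteristic polynomial. With M = A (coefficients from the trace and determinant):
  p(λ) = det(λ I - M) = λ^2 + 3λ - 9.
For λ^2 + 3λ - 9 the discriminant is 45. It is nonnegative but not a perfect square, so the roots are real and irrational: λ = (-3 ± sqrt(45))/2 ≈ 1.8541, -4.8541.
Thus the eigenvalues (to 4 decimals) are 1.8541 (modulus 1.8541); -4.8541 (modulus 4.8541). The spectral radius is the largest modulus: r(A) = (3 + sqrt(45))/2 ≈ 4.8541. (Cross-check: r(A) ≤ ||A||_2 ≈ 6.4051; equality holds whenever A is normal, though it can also hold for some non-normal A.)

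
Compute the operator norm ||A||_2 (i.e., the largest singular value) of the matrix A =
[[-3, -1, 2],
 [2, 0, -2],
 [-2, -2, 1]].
||A||_2 ≈ 5.3291 (= sqrt(largest eigenvalue of A^T A))

||A||_2 = sigma_max(A) = sqrt(lambda_max(A^T A)). Form the symmetric matrix M = A^T A =
[[17, 7, -12],
 [7, 5, -4],
 [-12, -4, 9]].
Its characteristic polynomial (trace, sum of principal 2x2 minors, determinant of M give the coefficients) is
  p(λ) = det(λ I - M) = λ^3 - 31λ^2 + 74λ - 4.
No integer candidate from the rational root theorem (±divisors of 4) is a root, so the roots are irrational. The cubic discriminant is Δ = 3329620 > 0, so there are three distinct real roots. p(0) = -4 and p(1) = 40 have opposite signs, so a root lies in (0, 1); Newton's method refines it to λ ≈ 0.0553. p(2) = 28 and p(3) = -34 have opposite signs, so a root lies in (2, 3); Newton's method refines it to λ ≈ 2.5454. p(28) = -284 and p(29) = 460 have opposite signs, so a root lies in (28, 29); Newton's method refines it to λ ≈ 28.3993. Check (Vieta): the three roots sum to 31, matching tr M = 31.
So the eigenvalues of A^T A are ≈ 0.0553, 2.5454, 28.3993 (all ≥ 0, as they must be for A^T A). The largest is λ_max ≈ 28.3993, hence ||A||_2 = sqrt(λ_max) ≈ 5.3291.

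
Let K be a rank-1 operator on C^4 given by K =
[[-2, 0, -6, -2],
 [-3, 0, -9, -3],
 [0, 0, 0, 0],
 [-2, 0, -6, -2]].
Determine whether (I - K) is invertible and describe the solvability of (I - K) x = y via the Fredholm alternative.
(I - K) is invertible (det(I - K) = 5 ≠ 0), so for every y in C^4 the equation (I - K) x = y has a unique solution.

K has rank 1, so it is an outer product K = u v^T: every row of K is a multiple of one row vector. Reading off the entries, u = (-2, -3, 0, -2) and v = (1, 0, 3, 1) (row i of K equals u_i·v^T). A rank-one matrix u v^T satisfies K u = u (v·u) and kills the (3)-dimensional subspace v^⊥, so its characteristic polynomial is lambda^3 (lambda - v·u) with v·u = tr K = -4. Hence the eigenvalues of I - K are 1 (multiplicity 3) and 1 - (-4) = 5, so det(I - K) = 5. (Direct check: I - K =
[[3, 0, 6, 2],
 [3, 1, 9, 3],
 [0, 0, 1, 0],
 [2, 0, 6, 3]]
has determinant 5.) The finite-dimensional Fredholm alternative says: either (I - K) is invertible, or ker(I - K) ≠ {0} and then range(I - K) = ker((I - K)^*)^⊥, with dim ker(I - K) = dim ker((I - K)^*). Since det(I - K) ≠ 0, 1 is not an eigenvalue of K and ker(I - K) = {0}, so we are in the first case: for every y there is a unique x = (I - K)^(-1) y. Explicitly, by the Sherman–Morrison formula, (I - u v^T)^(-1) = I + u v^T/(1 - v·u), i.e. (I - K)^(-1) = I + K/(5).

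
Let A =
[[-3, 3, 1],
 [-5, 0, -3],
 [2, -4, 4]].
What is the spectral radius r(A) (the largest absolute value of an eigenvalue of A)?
r(A) ≈ 5.8042

The eigenvalues of A are the roots of its characteristic polynomial. With M = A (coefficients from the trace, the sum of principal 2x2 minors, and det A):
  p(λ) = det(λ I - M) = λ^3 - λ^2 - 11λ - 98.
No integer candidate from the rational root theorem (±divisors of 98) is a root, so the roots are irrational. The cubic discriminant is Δ = -273659 < 0, so there is one real root and a complex-conjugate pair. p(5) = -53 and p(6) = 16 have opposite signs, so a root lies in (5, 6); Newton's method refines it to λ ≈ 5.8042. Dividing out (λ - (5.8042)) leaves approximately λ^2 + 4.8042λ + 16.8844. For λ^2 + 4.8042λ + 16.8844 the discriminant is -44.4573. It is negative, so the remaining roots are the complex-conjugate pair λ ≈ -2.4021 ± 3.3338i. Their product equals the constant term, so |λ|^2 ≈ 16.8844 and |λ| ≈ 4.1091.
Thus the eigenvalues (to 4 decimals) are 5.8042 (modulus 5.8042); -2.4021 ± 3.3338i (modulus 4.1091). The spectral radius is the largest modulus: r(A) ≈ 5.8042. (Cross-check: r(A) ≤ ||A||_2 ≈ 8.0299; equality holds whenever A is normal, though it can also hold for some non-normal A.)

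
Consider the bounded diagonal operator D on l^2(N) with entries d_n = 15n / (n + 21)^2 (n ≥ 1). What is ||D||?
||D|| = 5/28 (attained at n = 21)

For D diagonal, ||D|| = sup_n |d_n|. Treat f(x) = 15x / (x + 21)^2 for real x > 0. By the quotient rule, f'(x) = 15(21 - x)/(x + 21)^3, which is positive for x < 21 and negative for x > 21. So f has a unique maximum at x = 21, and since 21 is a positive integer, the supremum over n ≥ 1 is attained at n = 21: d_21 = 15·21/(21 + 21)^2 = 15·21/1764 = 5/28. Hence ||D|| = 5/28.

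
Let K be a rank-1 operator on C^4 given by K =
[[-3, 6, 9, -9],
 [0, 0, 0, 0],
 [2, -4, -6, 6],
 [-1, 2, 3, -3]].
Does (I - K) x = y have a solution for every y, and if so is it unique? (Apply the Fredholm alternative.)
(I - K) is invertible (det(I - K) = 13 ≠ 0), so for every y in C^4 the equation (I - K) x = y has a unique solution.

K has rank 1, so it is an outer product K = u v^T: every row of K is a multiple of one row vector. Reading off the entries, u = (-3, 0, 2, -1) and v = (1, -2, -3, 3) (row i of K equals u_i·v^T). A rank-one matrix u v^T satisfies K u = u (v·u) and kills the (3)-dimensional subspace v^⊥, so its characteristic polynomial is lambda^3 (lambda - v·u) with v·u = tr K = -12. Hence the eigenvalues of I - K are 1 (multiplicity 3) and 1 - (-12) = 13, so det(I - K) = 13. (Direct check: I - K =
[[4, -6, -9, 9],
 [0, 1, 0, 0],
 [-2, 4, 7, -6],
 [1, -2, -3, 4]]
has determinant 13.) The finite-dimensional Fredholm alternative says: either (I - K) is invertible, or ker(I - K) ≠ {0} and then range(I - K) = ker((I - K)^*)^⊥, with dim ker(I - K) = dim ker((I - K)^*). Since det(I - K) ≠ 0, 1 is not an eigenvalue of K and ker(I - K) = {0}, so we are in the first case: for every y there is a unique x = (I - K)^(-1) y. Explicitly, by the Sherman–Morrison formula, (I - u v^T)^(-1) = I + u v^T/(1 - v·u), i.e. (I - K)^(-1) = I + K/(13).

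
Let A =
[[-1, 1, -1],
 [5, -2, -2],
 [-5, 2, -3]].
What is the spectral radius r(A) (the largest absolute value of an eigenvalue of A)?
r(A) ≈ 3.6259

The eigenvalues of A are the roots of its characteristic polynomial. With M = A (coefficients from the trace, the sum of principal 2x2 minors, and det A):
  p(λ) = det(λ I - M) = λ^3 + 6λ^2 + 5λ - 15.
No integer candidate from the rational root theorem (±divisors of 15) is a root, so the roots are irrational. The cubic discriminant is Δ = -815 < 0, so there is one real root and a complex-conjugate pair. p(1) = -3 and p(2) = 27 have opposite signs, so a root lies in (1, 2); Newton's method refines it to λ ≈ 1.1409. Dividing out (λ - (1.1409)) leaves approximately λ^2 + 7.1409λ + 13.1472. For λ^2 + 7.1409λ + 13.1472 the discriminant is -1.5962. It is negative, so the remaining roots are the complex-conjugate pair λ ≈ -3.5705 ± 0.6317i. Their product equals the constant term, so |λ|^2 ≈ 13.1472 and |λ| ≈ 3.6259.
Thus the eigenvalues (to 4 decimals) are 1.1409 (modulus 1.1409); -3.5705 ± 0.6317i (modulus 3.6259). The spectral radius is the largest modulus: r(A) ≈ 3.6259. (Cross-check: r(A) ≤ ||A||_2 ≈ 7.7883; equality holds whenever A is normal, though it can also hold for some non-normal A.)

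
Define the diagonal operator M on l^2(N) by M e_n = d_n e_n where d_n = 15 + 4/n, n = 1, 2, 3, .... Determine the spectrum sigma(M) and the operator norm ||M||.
sigma(M) = {15 + 4/n : n ≥ 1} ∪ {15}; ||M|| = 19

A bounded diagonal operator on l^2 with diagonal entries d_n has spectrum equal to the closure of {d_n : n ≥ 1}: every d_n is an eigenvalue (with eigenvector e_n), so {d_n} ⊂ sigma(M); the spectrum is closed, so its closure is too; and for lambda not in the closure, (M - lambda I) has bounded inverse (the diagonal entries 1/(d_n - lambda) are bounded). For our sequence d_n = 15 + 4/n, n = 1, 2, 3, ...:
  - {d_n} = {15 + 4/n : n ≥ 1}; the only limit point is 15
  - closure = {15 + 4/n : n ≥ 1} ∪ {15}
For the norm: a diagonal operator has ||M|| = sup_n |d_n|. Here d_n = 15 + 4/n is positive and decreasing, so sup_n |d_n| = d_1 = 15 + 4 = 19. So ||M|| = 19.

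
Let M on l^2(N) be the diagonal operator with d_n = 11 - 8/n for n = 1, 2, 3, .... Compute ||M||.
||M|| = 11

For a diagonal operator on l^2 with entries d_n, ||M|| = sup_n |d_n|. Here d_1 = 3, d_2 = 7, ..., and d_n = 11 - 8/n increases monotonically toward 11. All terms lie in [3, 11), so |d_n| = d_n and the supremum is the limit 11, which is not attained by any individual d_n. Hence ||M|| = 11.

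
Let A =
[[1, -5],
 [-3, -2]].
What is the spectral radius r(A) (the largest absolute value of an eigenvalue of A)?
r(A) = (1 + sqrt(69))/2 ≈ 4.6533

The eigenvalues of A are the roots of its characteristic polynomial. With M = A (coefficients from the trace and determinant):
  p(λ) = det(λ I - M) = λ^2 + λ - 17.
For λ^2 + λ - 17 the discriminant is 69. It is nonnegative but not a perfect square, so the roots are real and irrational: λ = (-1 ± sqrt(69))/2 ≈ 3.6533, -4.6533.
Thus the eigenvalues (to 4 decimals) are 3.6533 (modulus 3.6533); -4.6533 (modulus 4.6533). The spectral radius is the largest modulus: r(A) = (1 + sqrt(69))/2 ≈ 4.6533. (Cross-check: r(A) ≤ ||A||_2 ≈ 5.39; equality holds whenever A is normal, though it can also hold for some non-normal A.)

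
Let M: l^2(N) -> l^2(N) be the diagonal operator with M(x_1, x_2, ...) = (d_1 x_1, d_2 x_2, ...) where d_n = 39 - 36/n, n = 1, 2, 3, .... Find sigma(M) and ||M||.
sigma(M) = {39 - 36/n : n ≥ 1} ∪ {39}; ||M|| = 39

A bounded diagonal operator on l^2 with diagonal entries d_n has spectrum equal to the closure of {d_n : n ≥ 1}: every d_n is an eigenvalue (with eigenvector e_n), so {d_n} ⊂ sigma(M); the spectrum is closed, so its closure is too; and for lambda not in the closure, (M - lambda I) has bounded inverse (the diagonal entries 1/(d_n - lambda) are bounded). For our sequence d_n = 39 - 36/n, n = 1, 2, 3, ...:
  - {d_n} = {39 - 36/n : n ≥ 1}; the only limit point is 39
  - closure = {39 - 36/n : n ≥ 1} ∪ {39}
For the norm: a diagonal operator has ||M|| = sup_n |d_n|. Here d_n = 39 - 36/n increases monotonically from d_1 = 3 toward 39, with all terms in [3, 39); so sup_n |d_n| = 39 (the supremum is the limit, not attained). So ||M|| = 39.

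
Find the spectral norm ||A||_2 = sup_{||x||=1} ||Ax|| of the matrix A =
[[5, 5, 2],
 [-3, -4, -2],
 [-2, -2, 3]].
||A||_2 ≈ 9.2827 (= sqrt(largest eigenvalue of A^T A))

||A||_2 = sigma_max(A) = sqrt(lambda_max(A^T A)). Form the symmetric matrix M = A^T A =
[[38, 41, 10],
 [41, 45, 12],
 [10, 12, 17]].
Its characteristic polynomial (trace, sum of principal 2x2 minors, determinant of M give the coefficients) is
  p(λ) = det(λ I - M) = λ^3 - 100λ^2 + 1196λ - 361.
No integer candidate from the rational root theorem (±divisors of 361) is a root, so the roots are irrational. The cubic discriminant is Δ = 6790691989 > 0, so there are three distinct real roots. p(0) = -361 and p(1) = 736 have opposite signs, so a root lies in (0, 1); Newton's method refines it to λ ≈ 0.3098. p(13) = 484 and p(14) = -473 have opposite signs, so a root lies in (13, 14); Newton's method refines it to λ ≈ 13.5213. p(86) = -1049 and p(87) = 5294 have opposite signs, so a root lies in (86, 87); Newton's method refines it to λ ≈ 86.1689. Check (Vieta): the three roots sum to 100, matching tr M = 100.
So the eigenvalues of A^T A are ≈ 0.3098, 13.5213, 86.1689 (all ≥ 0, as they must be for A^T A). The largest is λ_max ≈ 86.1689, hence ||A||_2 = sqrt(λ_max) ≈ 9.2827.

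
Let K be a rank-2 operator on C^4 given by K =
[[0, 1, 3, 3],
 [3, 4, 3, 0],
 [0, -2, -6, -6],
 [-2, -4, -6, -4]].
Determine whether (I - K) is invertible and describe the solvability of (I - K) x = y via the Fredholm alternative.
(I - K) is invertible (det(I - K) = -36 ≠ 0), so for every y in C^4 the equation (I - K) x = y has a unique solution.

K has rank 2 and factors as K = U V^T = u1 v1^T + u2 v2^T with u1 = (-1, -1, 2, 2), v1 = (0, -1, -3, -3), u2 = (0, -3, 0, 2), v2 = (-1, -1, 0, 1) (multiplying out reproduces the displayed K). The nonzero eigenvalues of U V^T coincide with those of the 2 x 2 matrix G = V^T U = [[v1·u1, v1·u2], [v2·u1, v2·u2]] = [[-11, -3], [4, 5]], and by the Sylvester determinant identity det(I_4 - U V^T) = det(I_2 - V^T U) = det([[12, 3], [-4, -4]]) = (12)(-4) - (3)(-4) = -36. (Direct check: I - K =
[[1, -1, -3, -3],
 [-3, -3, -3, 0],
 [0, 2, 7, 6],
 [2, 4, 6, 5]]
has determinant -36.) The finite-dimensional Fredholm alternative says: either (I - K) is invertible, or ker(I - K) ≠ {0} and then range(I - K) = ker((I - K)^*)^⊥, with dim ker(I - K) = dim ker((I - K)^*). Since det(I - K) ≠ 0, 1 is not an eigenvalue of K and ker(I - K) = {0}, so we are in the first case: for every y there is a unique x = (I - K)^(-1) y. (Explicitly, by the Woodbury identity, (I - U V^T)^(-1) = I + U (I_2 - G)^(-1) V^T.)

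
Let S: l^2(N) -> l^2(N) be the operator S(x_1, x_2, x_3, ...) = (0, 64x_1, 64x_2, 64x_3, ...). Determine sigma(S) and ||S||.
sigma(S) = closed disk {z in C : |z| ≤ 64}; ||S|| = 64

Note S = 64·U where U is the unit right shift (U x)_k = x_{k-1} (with x_0 := 0); so ||S|| = 64||U|| and sigma(S) = 64·sigma(U). ||S x||^2 = sum_{k≥1} |64x_k|^2 = 4096||x||^2, so ||S|| = 64 and sigma(S) ⊂ {|z| ≤ 64}. For any |lambda| < 64, the equation (S - lambda I) x = 0 forces x_1 = 0, then 64x_k = lambda x_{k+1} ⇒ x = 0, so S has no eigenvalues. But (S - lambda I) is not surjective for |lambda| < 64: solving (S - lambda I) x = e_1 would require x_n proportional to (lambda/64)^(-n), which is not in l^2. So every |lambda| < 64 lies in the residual spectrum. The boundary |lambda| = 64 is in the approximate point spectrum (the spectrum is closed). Hence sigma(S) is the closed disk of radius 64.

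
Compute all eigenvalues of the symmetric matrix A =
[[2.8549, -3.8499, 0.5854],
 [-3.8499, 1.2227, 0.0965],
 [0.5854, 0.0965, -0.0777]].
sigma(A) ≈ {-2, 0, 6}

A is real symmetric, so its spectrum consists of real eigenvalues. Expanding the characteristic polynomial of the displayed matrix gives
  det(λ I - A) = p(λ) = λ^3 + (-4)λ^2 + (-12)λ + (0).
Solving p(λ) = 0 yields eigenvalues ≈ -2, 0, 6. (A is shown rounded to 4 decimals, so these recover the underlying integer eigenvalues to within that precision.)
Verification: the trace of A = 4 equals the sum of eigenvalues 4, and det(A) ≈ -0.0001 matches the eigenvalue product 0.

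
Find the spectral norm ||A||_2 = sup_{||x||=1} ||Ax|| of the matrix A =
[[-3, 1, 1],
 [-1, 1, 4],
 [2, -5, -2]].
||A||_2 ≈ 6.9632 (= sqrt(largest eigenvalue of A^T A))

||A||_2 = sigma_max(A) = sqrt(lambda_max(A^T A)). Form the symmetric matrix M = A^T A =
[[14, -14, -11],
 [-14, 27, 15],
 [-11, 15, 21]].
Its characteristic polynomial (trace, sum of principal 2x2 minors, determinant of M give the coefficients) is
  p(λ) = det(λ I - M) = λ^3 - 62λ^2 + 697λ - 2025.
No integer candidate from the rational root theorem (±divisors of 2025) is a root, so the roots are irrational. The cubic discriminant is Δ = 46990929 > 0, so there are three distinct real roots. p(4) = -165 and p(5) = 35 have opposite signs, so a root lies in (4, 5); Newton's method refines it to λ ≈ 4.7842. p(8) = 95 and p(9) = -45 have opposite signs, so a root lies in (8, 9); Newton's method refines it to λ ≈ 8.7297. p(48) = -825 and p(49) = 915 have opposite signs, so a root lies in (48, 49); Newton's method refines it to λ ≈ 48.4861. Check (Vieta): the three roots sum to 62, matching tr M = 62.
So the eigenvalues of A^T A are ≈ 4.7842, 8.7297, 48.4861 (all ≥ 0, as they must be for A^T A). The largest is λ_max ≈ 48.4861, hence ||A||_2 = sqrt(λ_max) ≈ 6.9632.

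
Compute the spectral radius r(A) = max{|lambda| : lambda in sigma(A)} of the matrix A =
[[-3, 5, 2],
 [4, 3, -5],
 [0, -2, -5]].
r(A) ≈ 7.364

The eigenvalues of A are the roots of its characteristic polynomial. With M = A (coefficients from the trace, the sum of principal 2x2 minors, and det A):
  p(λ) = det(λ I - M) = λ^3 + 5λ^2 - 39λ - 159.
No integer candidate from the rational root theorem (±divisors of 159) is a root, so the roots are irrational. The cubic discriminant is Δ = 230304 > 0, so there are three distinct real roots. p(-8) = -39 and p(-7) = 16 have opposite signs, so a root lies in (-8, -7); Newton's method refines it to λ ≈ -7.364. p(-4) = 13 and p(-3) = -24 have opposite signs, so a root lies in (-4, -3); Newton's method refines it to λ ≈ -3.6127. p(5) = -104 and p(6) = 3 have opposite signs, so a root lies in (5, 6); Newton's method refines it to λ ≈ 5.9766. Check (Vieta): the three roots sum to -5, matching tr M = -5.
Thus the eigenvalues (to 4 decimals) are -7.364 (modulus 7.364); -3.6127 (modulus 3.6127); 5.9766 (modulus 5.9766). The spectral radius is the largest modulus: r(A) ≈ 7.364. (Cross-check: r(A) ≤ ||A||_2 ≈ 8.3858; equality holds whenever A is normal, though it can also hold for some non-normal A.)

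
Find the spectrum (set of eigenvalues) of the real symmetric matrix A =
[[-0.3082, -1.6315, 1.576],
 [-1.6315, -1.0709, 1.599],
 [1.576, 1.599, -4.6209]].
sigma(A) ≈ {-6, -1, 1}

A is real symmetric, so its spectrum consists of real eigenvalues. Expanding the characteristic polynomial of the displayed matrix gives
  det(λ I - A) = p(λ) = λ^3 + (6)λ^2 + (-1)λ + (-6).
Solving p(λ) = 0 yields eigenvalues ≈ -6, -1, 1. (A is shown rounded to 4 decimals, so these recover the underlying integer eigenvalues to within that precision.)
Verification: the trace of A = -6 equals the sum of eigenvalues -6, and det(A) ≈ 5.9998 matches the eigenvalue product 6.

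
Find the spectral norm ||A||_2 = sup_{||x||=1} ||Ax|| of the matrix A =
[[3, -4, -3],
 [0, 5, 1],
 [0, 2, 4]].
||A||_2 ≈ 8.1347 (= sqrt(largest eigenvalue of A^T A))

||A||_2 = sigma_max(A) = sqrt(lambda_max(A^T A)). Form the symmetric matrix M = A^T A =
[[9, -12, -9],
 [-12, 45, 25],
 [-9, 25, 26]].
Its characteristic polynomial (trace, sum of principal 2x2 minors, determinant of M give the coefficients) is
  p(λ) = det(λ I - M) = λ^3 - 80λ^2 + 959λ - 2916.
No integer candidate from the rational root theorem (±divisors of 2916) is a root, so the roots are irrational. The cubic discriminant is Δ = 183390932 > 0, so there are three distinct real roots. p(4) = -296 and p(5) = 4 have opposite signs, so a root lies in (4, 5); Newton's method refines it to λ ≈ 4.983. p(8) = 148 and p(9) = -36 have opposite signs, so a root lies in (8, 9); Newton's method refines it to λ ≈ 8.8433. p(66) = -606 and p(67) = 2980 have opposite signs, so a root lies in (66, 67); Newton's method refines it to λ ≈ 66.1738. Check (Vieta): the three roots sum to 80, matching tr M = 80.
So the eigenvalues of A^T A are ≈ 4.983, 8.8433, 66.1738 (all ≥ 0, as they must be for A^T A). The largest is λ_max ≈ 66.1738, hence ||A||_2 = sqrt(λ_max) ≈ 8.1347.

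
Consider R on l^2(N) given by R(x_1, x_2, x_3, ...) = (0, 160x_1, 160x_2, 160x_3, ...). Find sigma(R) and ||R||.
sigma(R) = closed disk {z in C : |z| ≤ 160}; ||R|| = 160

Note R = 160·U where U is the unit right shift (U x)_k = x_{k-1} (with x_0 := 0); so ||R|| = 160||U|| and sigma(R) = 160·sigma(U). ||R x||^2 = sum_{k≥1} |160x_k|^2 = 25600||x||^2, so ||R|| = 160 and sigma(R) ⊂ {|z| ≤ 160}. For any |lambda| < 160, the equation (R - lambda I) x = 0 forces x_1 = 0, then 160x_k = lambda x_{k+1} ⇒ x = 0, so R has no eigenvalues. But (R - lambda I) is not surjective for |lambda| < 160: solving (R - lambda I) x = e_1 would require x_n proportional to (lambda/160)^(-n), which is not in l^2. So every |lambda| < 160 lies in the residual spectrum. The boundary |lambda| = 160 is in the approximate point spectrum (the spectrum is closed). Hence sigma(R) is the closed disk of radius 160.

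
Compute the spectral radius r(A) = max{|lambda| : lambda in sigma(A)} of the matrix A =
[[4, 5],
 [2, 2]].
r(A) = (6 + sqrt(44))/2 ≈ 6.3166

The eigenvalues of A are the roots of its characteristic polynomial. With M = A (coefficients from the trace and determinant):
  p(λ) = det(λ I - M) = λ^2 - 6λ - 2.
For λ^2 - 6λ - 2 the discriminant is 44. It is nonnegative but not a perfect square, so the roots are real and irrational: λ = (6 ± sqrt(44))/2 ≈ 6.3166, -0.3166.
Thus the eigenvalues (to 4 decimals) are 6.3166 (modulus 6.3166); -0.3166 (modulus 0.3166). The spectral radius is the largest modulus: r(A) = (6 + sqrt(44))/2 ≈ 6.3166. (Cross-check: r(A) ≤ ||A||_2 ≈ 6.9942; equality holds whenever A is normal, though it can also hold for some non-normal A.)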